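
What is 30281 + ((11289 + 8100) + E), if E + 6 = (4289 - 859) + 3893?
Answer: 56987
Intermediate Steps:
E = 7317 (E = -6 + ((4289 - 859) + 3893) = -6 + (3430 + 3893) = -6 + 7323 = 7317)
30281 + ((11289 + 8100) + E) = 30281 + ((11289 + 8100) + 7317) = 30281 + (19389 + 7317) = 30281 + 26706 = 56987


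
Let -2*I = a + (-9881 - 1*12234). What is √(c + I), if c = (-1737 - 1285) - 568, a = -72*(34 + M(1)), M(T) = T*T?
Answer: √34910/2 ≈ 93.421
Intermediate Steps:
M(T) = T²
a = -2520 (a = -72*(34 + 1²) = -72*(34 + 1) = -72*35 = -2520)
c = -3590 (c = -3022 - 568 = -3590)
I = 24635/2 (I = -(-2520 + (-9881 - 1*12234))/2 = -(-2520 + (-9881 - 12234))/2 = -(-2520 - 22115)/2 = -½*(-24635) = 24635/2 ≈ 12318.)
√(c + I) = √(-3590 + 24635/2) = √(17455/2) = √34910/2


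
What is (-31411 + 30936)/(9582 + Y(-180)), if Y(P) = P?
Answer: -475/9402 ≈ -0.050521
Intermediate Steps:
(-31411 + 30936)/(9582 + Y(-180)) = (-31411 + 30936)/(9582 - 180) = -475/9402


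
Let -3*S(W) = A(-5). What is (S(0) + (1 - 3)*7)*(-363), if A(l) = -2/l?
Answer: 25652/5 ≈ 5130.4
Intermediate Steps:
S(W) = -2/15 (S(W) = -(-2)/(3*(-5)) = -(-2)*(-1)/(3*5) = -⅓*⅖ = -2/15)
(S(0) + (1 - 3)*7)*(-363) = (-2/15 + (1 - 3)*7)*(-363) = (-2/15 - 2*7)*(-363) = (-2/15 - 14)*(-363) = -212/15*(-363) = 25652/5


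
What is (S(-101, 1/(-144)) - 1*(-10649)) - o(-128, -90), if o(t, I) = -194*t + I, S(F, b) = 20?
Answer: -14073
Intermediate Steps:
o(t, I) = I - 194*t
(S(-101, 1/(-144)) - 1*(-10649)) - o(-128, -90) = (20 - 1*(-10649)) - (-90 - 194*(-128)) = (20 + 10649) - (-90 + 24832) = 10669 - 1*24742 = 10669 - 24742 = -14073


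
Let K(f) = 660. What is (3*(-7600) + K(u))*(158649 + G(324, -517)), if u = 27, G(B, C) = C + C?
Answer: -3489596100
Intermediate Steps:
G(B, C) = 2*C
(3*(-7600) + K(u))*(158649 + G(324, -517)) = (3*(-7600) + 660)*(158649 + 2*(-517)) = (-22800 + 660)*(158649 - 1034) = -22140*157615 = -3489596100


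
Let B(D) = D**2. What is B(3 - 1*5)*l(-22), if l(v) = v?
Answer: -88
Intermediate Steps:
B(3 - 1*5)*l(-22) = (3 - 1*5)**2*(-22) = (3 - 5)**2*(-22) = (-2)**2*(-22) = 4*(-22) = -88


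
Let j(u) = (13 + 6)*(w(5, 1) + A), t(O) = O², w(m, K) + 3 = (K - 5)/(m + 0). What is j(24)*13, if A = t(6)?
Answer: 39767/5 ≈ 7953.4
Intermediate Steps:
w(m, K) = -3 + (-5 + K)/m (w(m, K) = -3 + (K - 5)/(m + 0) = -3 + (-5 + K)/m)
A = 36 (A = 6² = 36)
j(u) = 3059/5 (j(u) = (13 + 6)*((-5 + 1 - 3*5)/5 + 36) = 19*((-5 + 1 - 15)/5 + 36) = 19*((⅕)*(-19) + 36) = 19*(-19/5 + 36) = 19*(161/5) = 3059/5)
j(24)*13 = (3059/5)*13 = 39767/5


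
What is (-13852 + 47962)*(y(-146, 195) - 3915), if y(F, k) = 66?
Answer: -131289390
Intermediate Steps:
(-13852 + 47962)*(y(-146, 195) - 3915) = (-13852 + 47962)*(66 - 3915) = 34110*(-3849) = -131289390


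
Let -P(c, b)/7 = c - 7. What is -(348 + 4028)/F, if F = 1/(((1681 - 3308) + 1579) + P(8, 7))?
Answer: 240680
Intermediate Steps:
P(c, b) = 49 - 7*c (P(c, b) = -7*(c - 7) = -7*(-7 + c) = 49 - 7*c)
F = -1/55 (F = 1/(((1681 - 3308) + 1579) + (49 - 7*8)) = 1/((-1627 + 1579) + (49 - 56)) = 1/(-48 - 7) = 1/(-55) = -1/55 ≈ -0.018182)
-(348 + 4028)/F = -(348 + 4028)/(-1/55) = -4376*(-55) = -1*(-240680) = 240680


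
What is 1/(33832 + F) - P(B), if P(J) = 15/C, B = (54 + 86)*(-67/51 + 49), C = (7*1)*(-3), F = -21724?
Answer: 60547/84756 ≈ 0.71437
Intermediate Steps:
C = -21 (C = 7*(-3) = -21)
B = 340480/51 (B = 140*(-67*1/51 + 49) = 140*(-67/51 + 49) = 140*(2432/51) = 340480/51 ≈ 6676.1)
P(J) = -5/7 (P(J) = 15/(-21) = 15*(-1/21) = -5/7)
1/(33832 + F) - P(B) = 1/(33832 - 21724) - 1*(-5/7) = 1/12108 + 5/7 = 60547/84756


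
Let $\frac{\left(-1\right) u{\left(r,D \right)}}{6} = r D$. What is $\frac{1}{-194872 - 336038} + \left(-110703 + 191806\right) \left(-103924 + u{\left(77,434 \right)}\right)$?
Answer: $- \frac{13108352920011361}{530910} \approx -2.469 \cdot 10^{10}$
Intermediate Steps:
$u{\left(r,D \right)} = - 6 D r$ ($u{\left(r,D \right)} = - 6 r D = - 6 D r$)
$\frac{1}{-194872 - 336038} + \left(-110703 + 191806\right) \left(-103924 + u{\left(77,434 \right)}\right) = \frac{1}{-194872 - 336038} + \left(-110703 + 191806\right) \left(-103924 - 2604 \cdot 77\right) = \frac{1}{-530910} + 81103 \left(-103924 - 200508\right) = - \frac{1}{530910} + 81103 \left(-304432\right) = - \frac{1}{530910} - 24690348496 = - \frac{13108352920011361}{530910}$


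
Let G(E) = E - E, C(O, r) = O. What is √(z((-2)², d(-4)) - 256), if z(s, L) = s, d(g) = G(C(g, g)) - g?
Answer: 6*I*√7 ≈ 15.875*I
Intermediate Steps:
G(E) = 0
d(g) = -g (d(g) = 0 - g = -g)
√(z((-2)², d(-4)) - 256) = √((-2)² - 256) = √(4 - 256) = √(-252) = 6*I*√7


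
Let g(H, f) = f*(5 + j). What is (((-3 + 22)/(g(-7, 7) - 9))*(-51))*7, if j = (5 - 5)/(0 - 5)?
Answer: -6783/26 ≈ -260.88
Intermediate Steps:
j = 0 (j = 0/(-5) = 0*(-1/5) = 0)
g(H, f) = 5*f (g(H, f) = f*(5 + 0) = f*5 = 5*f)
(((-3 + 22)/(g(-7, 7) - 9))*(-51))*7 = (((-3 + 22)/(5*7 - 9))*(-51))*7 = ((19/(35 - 9))*(-51))*7 = ((19/26)*(-51))*7 = -969/26*7 = -6783/26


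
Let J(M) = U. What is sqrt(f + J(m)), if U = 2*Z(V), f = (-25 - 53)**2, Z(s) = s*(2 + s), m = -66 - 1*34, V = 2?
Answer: 10*sqrt(61) ≈ 78.103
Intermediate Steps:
m = -100 (m = -66 - 34 = -100)
f = 6084 (f = (-78)**2 = 6084)
U = 16 (U = 2*(2*(2 + 2)) = 2*(2*4) = 2*8 = 16)
J(M) = 16
sqrt(f + J(m)) = sqrt(6084 + 16) = sqrt(6100) = 10*sqrt(61)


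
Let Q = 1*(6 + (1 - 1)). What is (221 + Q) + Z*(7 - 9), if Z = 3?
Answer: 221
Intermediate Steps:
Q = 6 (Q = 1*(6 + 0) = 1*6 = 6)
(221 + Q) + Z*(7 - 9) = (221 + 6) + 3*(7 - 9) = 227 + 3*(-2) = 227 - 6 = 221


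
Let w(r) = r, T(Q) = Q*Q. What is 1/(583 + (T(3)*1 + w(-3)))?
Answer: 1/589 ≈ 0.0016978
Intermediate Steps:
T(Q) = Q**2
1/(583 + (T(3)*1 + w(-3))) = 1/(583 + (3**2*1 - 3)) = 1/(583 + (9*1 - 3)) = 1/(583 + (9 - 3)) = 1/(583 + 6) = 1/589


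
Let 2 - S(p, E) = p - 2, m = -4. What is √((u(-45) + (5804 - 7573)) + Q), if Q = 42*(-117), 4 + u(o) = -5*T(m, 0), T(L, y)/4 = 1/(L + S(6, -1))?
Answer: I*√60153/3 ≈ 81.754*I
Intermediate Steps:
S(p, E) = 4 - p (S(p, E) = 2 - (p - 2) = 2 - (-2 + p) = 2 + (2 - p) = 4 - p)
T(L, y) = 4/(-2 + L) (T(L, y) = 4/(L + (4 - 1*6)) = 4/(L + (4 - 6)) = 4/(L - 2) = 4/(-2 + L))
u(o) = -⅔ (u(o) = -4 - 20/(-2 - 4) = -4 - 20/(-6) = -4 - 20*(-1)/6 = -4 - 5*(-⅔) = -4 + 10/3 = -⅔)
Q = -4914
√((u(-45) + (5804 - 7573)) + Q) = √((-⅔ + (5804 - 7573)) - 4914) = √((-⅔ - 1769) - 4914) = √(-5309/3 - 4914) = √(-20051/3) = I*√60153/3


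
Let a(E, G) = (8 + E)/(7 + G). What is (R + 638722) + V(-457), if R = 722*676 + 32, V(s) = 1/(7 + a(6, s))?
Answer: 1766863393/1568 ≈ 1.1268e+6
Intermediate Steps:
a(E, G) = (8 + E)/(7 + G)
V(s) = 1/(7 + 14/(7 + s)) (V(s) = 1/(7 + (8 + 6)/(7 + s)) = 1/(7 + 14/(7 + s)))
R = 488104 (R = 488072 + 32 = 488104)
(R + 638722) + V(-457) = (488104 + 638722) + (7 - 457)/(7*(9 - 457)) = 1126826 + (1/7)*(-450)/(-448) = 1126826 + (1/7)*(-1/448)*(-450) = 1126826 + 225/1568 = 1766863393/1568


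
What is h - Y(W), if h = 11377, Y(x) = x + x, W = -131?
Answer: 11639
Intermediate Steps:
Y(x) = 2*x
h - Y(W) = 11377 - 2*(-131) = 11377 - 1*(-262) = 11377 + 262 = 11639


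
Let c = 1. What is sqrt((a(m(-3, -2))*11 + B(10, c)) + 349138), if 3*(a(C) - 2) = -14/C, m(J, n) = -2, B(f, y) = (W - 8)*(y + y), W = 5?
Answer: sqrt(3142617)/3 ≈ 590.91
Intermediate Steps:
B(f, y) = -6*y (B(f, y) = (5 - 8)*(y + y) = -6*y)
a(C) = 2 - 14/(3*C) (a(C) = 2 + (-14/C)/3 = 2 - 14/(3*C))
sqrt((a(m(-3, -2))*11 + B(10, c)) + 349138) = sqrt(((2 - 14/3/(-2))*11 - 6*1) + 349138) = sqrt(((2 - 14/3*(-1/2))*11 - 6) + 349138) = sqrt(((2 + 7/3)*11 - 6) + 349138) = sqrt(((13/3)*11 - 6) + 349138) = sqrt((143/3 - 6) + 349138) = sqrt(125/3 + 349138) = sqrt(1047539/3) = sqrt(3142617)/3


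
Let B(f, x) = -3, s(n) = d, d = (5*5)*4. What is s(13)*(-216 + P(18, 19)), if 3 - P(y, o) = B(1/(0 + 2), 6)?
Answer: -21000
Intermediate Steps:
d = 100 (d = 25*4 = 100)
s(n) = 100
P(y, o) = 6 (P(y, o) = 3 - 1*(-3) = 3 + 3 = 6)
s(13)*(-216 + P(18, 19)) = 100*(-216 + 6) = 100*(-210) = -21000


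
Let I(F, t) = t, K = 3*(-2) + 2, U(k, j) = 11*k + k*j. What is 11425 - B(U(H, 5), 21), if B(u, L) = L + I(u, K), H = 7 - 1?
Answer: 11408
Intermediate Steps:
H = 6
U(k, j) = 11*k + j*k
K = -4 (K = -6 + 2 = -4)
B(u, L) = -4 + L (B(u, L) = L - 4 = -4 + L)
11425 - B(U(H, 5), 21) = 11425 - (-4 + 21) = 11425 - 1*17 = 11425 - 17 = 11408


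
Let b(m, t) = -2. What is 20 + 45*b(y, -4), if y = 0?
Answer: -70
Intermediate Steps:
20 + 45*b(y, -4) = 20 + 45*(-2) = 20 - 90 = -70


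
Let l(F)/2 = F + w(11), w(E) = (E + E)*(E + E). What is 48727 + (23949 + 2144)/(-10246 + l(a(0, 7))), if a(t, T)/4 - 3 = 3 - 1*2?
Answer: 450503749/9246 ≈ 48724.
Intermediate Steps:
w(E) = 4*E**2 (w(E) = (2*E)*(2*E) = 4*E**2)
a(t, T) = 16 (a(t, T) = 12 + 4*(3 - 1*2) = 12 + 4*(3 - 2) = 12 + 4*1 = 12 + 4 = 16)
l(F) = 968 + 2*F (l(F) = 2*(F + 4*11**2) = 2*(F + 4*121) = 2*(F + 484) = 2*(484 + F) = 968 + 2*F)
48727 + (23949 + 2144)/(-10246 + l(a(0, 7))) = 48727 + (23949 + 2144)/(-10246 + (968 + 2*16)) = 48727 + 26093/(-10246 + (968 + 32)) = 48727 + 26093/(-10246 + 1000) = 48727 + 26093/(-9246) = 48727 + 26093*(-1/9246) = 48727 - 26093/9246 = 450503749/9246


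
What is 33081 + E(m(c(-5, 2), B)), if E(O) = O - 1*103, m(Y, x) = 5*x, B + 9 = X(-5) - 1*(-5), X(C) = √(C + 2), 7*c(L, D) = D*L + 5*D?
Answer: 32958 + 5*I*√3 ≈ 32958.0 + 8.6602*I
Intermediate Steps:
c(L, D) = 5*D/7 + D*L/7 (c(L, D) = (D*L + 5*D)/7 = (5*D + D*L)/7 = 5*D/7 + D*L/7)
X(C) = √(2 + C)
B = -4 + I*√3 (B = -9 + (√(2 - 5) - 1*(-5)) = -9 + (√(-3) + 5) = -9 + (I*√3 + 5) = -9 + (5 + I*√3) = -4 + I*√3 ≈ -4.0 + 1.732*I)
E(O) = -103 + O (E(O) = O - 103 = -103 + O)
33081 + E(m(c(-5, 2), B)) = 33081 + (-103 + 5*(-4 + I*√3)) = 33081 + (-103 + (-20 + 5*I*√3)) = 33081 + (-123 + 5*I*√3) = 32958 + 5*I*√3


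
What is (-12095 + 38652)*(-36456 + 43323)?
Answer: 182366919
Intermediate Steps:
(-12095 + 38652)*(-36456 + 43323) = 26557*6867 = 182366919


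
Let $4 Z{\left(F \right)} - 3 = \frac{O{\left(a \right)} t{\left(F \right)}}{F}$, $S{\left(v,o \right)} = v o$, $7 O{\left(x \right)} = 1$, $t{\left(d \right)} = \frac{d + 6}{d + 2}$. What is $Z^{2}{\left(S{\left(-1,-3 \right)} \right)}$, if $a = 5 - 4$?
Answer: $\frac{729}{1225} \approx 0.5951$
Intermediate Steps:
$t{\left(d \right)} = \frac{6 + d}{2 + d}$
$a = 1$ ($a = 5 - 4 = 1$)
$O{\left(x \right)} = \frac{1}{7}$ ($O{\left(x \right)} = \frac{1}{7} \cdot 1 = \frac{1}{7}$)
$S{\left(v,o \right)} = o v$
$Z{\left(F \right)} = \frac{3}{4} + \frac{6 + F}{28 F \left(2 + F\right)}$ ($Z{\left(F \right)} = \frac{3}{4} + \frac{\frac{\frac{1}{2 + F} \left(6 + F\right)}{7} \frac{1}{F}}{4} = \frac{3}{4} + \frac{\frac{6 + F}{7 \left(2 + F\right)} \frac{1}{F}}{4} = \frac{3}{4} + \frac{\frac{1}{7} \frac{1}{F} \frac{1}{2 + F} \left(6 + F\right)}{4} = \frac{3}{4} + \frac{6 + F}{28 F \left(2 + F\right)}$)
$Z^{2}{\left(S{\left(-1,-3 \right)} \right)} = \left(\frac{6 - -3 + 21 \left(\left(-3\right) \left(-1\right)\right) \left(2 - -3\right)}{28 \left(\left(-3\right) \left(-1\right)\right) \left(2 - -3\right)}\right)^{2} = \left(\frac{6 + 3 + 21 \cdot 3 \left(2 + 3\right)}{28 \cdot 3 \left(2 + 3\right)}\right)^{2} = \left(\frac{1}{28} \cdot \frac{1}{3} \cdot \frac{1}{5} \left(6 + 3 + 21 \cdot 3 \cdot 5\right)\right)^{2} = \left(\frac{1}{28} \cdot \frac{1}{3} \cdot \frac{1}{5} \left(6 + 3 + 315\right)\right)^{2} = \left(\frac{1}{28} \cdot \frac{1}{3} \cdot \frac{1}{5} \cdot 324\right)^{2} = \left(\frac{27}{35}\right)^{2} = \frac{729}{1225}$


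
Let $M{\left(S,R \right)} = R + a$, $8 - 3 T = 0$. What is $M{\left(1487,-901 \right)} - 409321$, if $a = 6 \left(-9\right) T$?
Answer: $-410366$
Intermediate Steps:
$T = \frac{8}{3}$ ($T = \frac{8}{3} - 0 = \frac{8}{3} + 0 = \frac{8}{3} \approx 2.6667$)
$a = -144$ ($a = 6 \left(-9\right) \frac{8}{3} = \left(-54\right) \frac{8}{3} = -144$)
$M{\left(S,R \right)} = -144 + R$ ($M{\left(S,R \right)} = R - 144 = -144 + R$)
$M{\left(1487,-901 \right)} - 409321 = \left(-144 - 901\right) - 409321 = -1045 - 409321 = -410366$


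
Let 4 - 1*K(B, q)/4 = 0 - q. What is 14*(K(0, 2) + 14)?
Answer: 532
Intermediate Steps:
K(B, q) = 16 + 4*q (K(B, q) = 16 - 4*(0 - q) = 16 - (-4)*q = 16 + 4*q)
14*(K(0, 2) + 14) = 14*((16 + 4*2) + 14) = 14*((16 + 8) + 14) = 14*(24 + 14) = 14*38 = 532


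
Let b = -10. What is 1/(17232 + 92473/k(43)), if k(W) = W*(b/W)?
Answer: 10/79847 ≈ 0.00012524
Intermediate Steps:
k(W) = -10 (k(W) = W*(-10/W) = -10)
1/(17232 + 92473/k(43)) = 1/(17232 + 92473/(-10)) = 1/(17232 + 92473*(-⅒)) = 1/(17232 - 92473/10) = 1/(79847/10) = 10/79847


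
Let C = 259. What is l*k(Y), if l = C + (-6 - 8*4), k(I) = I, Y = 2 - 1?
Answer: 221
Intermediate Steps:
Y = 1
l = 221 (l = 259 + (-6 - 8*4) = 259 + (-6 - 32) = 259 - 38 = 221)
l*k(Y) = 221*1 = 221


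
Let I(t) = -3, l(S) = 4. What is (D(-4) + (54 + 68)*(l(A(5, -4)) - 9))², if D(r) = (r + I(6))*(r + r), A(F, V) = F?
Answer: 306916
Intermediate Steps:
D(r) = 2*r*(-3 + r) (D(r) = (r - 3)*(r + r) = (-3 + r)*(2*r) = 2*r*(-3 + r))
(D(-4) + (54 + 68)*(l(A(5, -4)) - 9))² = (2*(-4)*(-3 - 4) + (54 + 68)*(4 - 9))² = (2*(-4)*(-7) + 122*(-5))² = (56 - 610)² = (-554)² = 306916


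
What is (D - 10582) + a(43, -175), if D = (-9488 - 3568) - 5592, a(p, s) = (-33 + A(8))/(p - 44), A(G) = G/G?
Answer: -29198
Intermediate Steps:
A(G) = 1
a(p, s) = -32/(-44 + p) (a(p, s) = (-33 + 1)/(p - 44) = -32/(-44 + p))
D = -18648 (D = -13056 - 5592 = -18648)
(D - 10582) + a(43, -175) = (-18648 - 10582) - 32/(-44 + 43) = -29230 - 32/(-1) = -29230 - 32*(-1) = -29230 + 32 = -29198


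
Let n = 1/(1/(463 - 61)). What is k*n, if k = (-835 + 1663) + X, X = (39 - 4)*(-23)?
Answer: 9246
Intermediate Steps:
X = -805 (X = 35*(-23) = -805)
k = 23 (k = (-835 + 1663) - 805 = 828 - 805 = 23)
n = 402 (n = 1/(1/402) = 402)
k*n = 23*402 = 9246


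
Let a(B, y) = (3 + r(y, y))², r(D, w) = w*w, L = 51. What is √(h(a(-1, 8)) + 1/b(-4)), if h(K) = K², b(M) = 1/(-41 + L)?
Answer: √20151131 ≈ 4489.0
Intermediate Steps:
r(D, w) = w²
a(B, y) = (3 + y²)²
b(M) = ⅒ (b(M) = 1/(-41 + 51) = 1/10 = ⅒)
√(h(a(-1, 8)) + 1/b(-4)) = √(((3 + 8²)²)² + 1/(⅒)) = √(((3 + 64)²)² + 10) = √((67²)² + 10) = √(4489² + 10) = √(20151121 + 10) = √20151131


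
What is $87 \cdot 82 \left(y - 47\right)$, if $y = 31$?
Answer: $-114144$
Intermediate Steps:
$87 \cdot 82 \left(y - 47\right) = 87 \cdot 82 \left(31 - 47\right) = 7134 \left(-16\right) = -114144$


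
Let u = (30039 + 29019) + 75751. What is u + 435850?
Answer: 570659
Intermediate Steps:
u = 134809 (u = 59058 + 75751 = 134809)
u + 435850 = 134809 + 435850 = 570659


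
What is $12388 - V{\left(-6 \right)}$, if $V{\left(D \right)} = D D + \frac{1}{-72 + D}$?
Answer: $\frac{963457}{78} \approx 12352.0$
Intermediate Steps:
$V{\left(D \right)} = D^{2} + \frac{1}{-72 + D}$
$12388 - V{\left(-6 \right)} = 12388 - \frac{1 + \left(-6\right)^{3} - 72 \left(-6\right)^{2}}{-72 - 6} = 12388 - \frac{1 - 216 - 2592}{-78} = 12388 - - \frac{1 - 216 - 2592}{78} = 12388 - \left(- \frac{1}{78}\right) \left(-2807\right) = 12388 - \frac{2807}{78} = \frac{963457}{78}$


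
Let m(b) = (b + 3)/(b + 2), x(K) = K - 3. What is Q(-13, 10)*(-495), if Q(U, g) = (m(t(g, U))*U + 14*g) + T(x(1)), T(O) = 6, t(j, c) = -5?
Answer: -67980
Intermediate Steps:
x(K) = -3 + K
m(b) = (3 + b)/(2 + b)
Q(U, g) = 6 + 14*g + 2*U/3 (Q(U, g) = (((3 - 5)/(2 - 5))*U + 14*g) + 6 = ((-2/(-3))*U + 14*g) + 6 = ((-⅓*(-2))*U + 14*g) + 6 = (2*U/3 + 14*g) + 6 = (14*g + 2*U/3) + 6 = 6 + 14*g + 2*U/3)
Q(-13, 10)*(-495) = (6 + 14*10 + (⅔)*(-13))*(-495) = (6 + 140 - 26/3)*(-495) = (412/3)*(-495) = -67980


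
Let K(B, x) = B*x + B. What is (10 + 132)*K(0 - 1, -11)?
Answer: 1420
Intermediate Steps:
K(B, x) = B + B*x
(10 + 132)*K(0 - 1, -11) = (10 + 132)*((0 - 1)*(1 - 11)) = 142*(-1*(-10)) = 142*10 = 1420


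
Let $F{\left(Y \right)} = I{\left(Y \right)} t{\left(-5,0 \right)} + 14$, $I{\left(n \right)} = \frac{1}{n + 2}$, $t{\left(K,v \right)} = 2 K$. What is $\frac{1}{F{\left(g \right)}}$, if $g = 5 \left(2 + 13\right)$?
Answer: $\frac{77}{1068} \approx 0.072097$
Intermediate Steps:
$I{\left(n \right)} = \frac{1}{2 + n}$
$g = 75$ ($g = 5 \cdot 15 = 75$)
$F{\left(Y \right)} = 14 - \frac{10}{2 + Y}$ ($F{\left(Y \right)} = \frac{2 \left(-5\right)}{2 + Y} + 14 = \frac{1}{2 + Y} \left(-10\right) + 14 = - \frac{10}{2 + Y} + 14 = 14 - \frac{10}{2 + Y}$)
$\frac{1}{F{\left(g \right)}} = \frac{1}{2 \frac{1}{2 + 75} \left(9 + 7 \cdot 75\right)} = \frac{1}{2 \cdot \frac{1}{77} \left(9 + 525\right)} = \frac{1}{2 \cdot \frac{1}{77} \cdot 534} = \frac{1}{\frac{1068}{77}} = \frac{77}{1068}$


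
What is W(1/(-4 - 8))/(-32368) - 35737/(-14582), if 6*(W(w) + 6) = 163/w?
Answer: 145197055/58998772 ≈ 2.4610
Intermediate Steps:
W(w) = -6 + 163/(6*w) (W(w) = -6 + (163/w)/6 = -6 + 163/(6*w))
W(1/(-4 - 8))/(-32368) - 35737/(-14582) = (-6 + 163/(6*(1/(-4 - 8))))/(-32368) - 35737/(-14582) = (-6 + 163/(6*(1/(-12))))*(-1/32368) - 35737*(-1/14582) = (-6 + 163/(6*(-1/12)))*(-1/32368) + 35737/14582 = (-6 + (163/6)*(-12))*(-1/32368) + 35737/14582 = (-6 - 326)*(-1/32368) + 35737/14582 = -332*(-1/32368) + 35737/14582 = 83/8092 + 35737/14582 = 145197055/58998772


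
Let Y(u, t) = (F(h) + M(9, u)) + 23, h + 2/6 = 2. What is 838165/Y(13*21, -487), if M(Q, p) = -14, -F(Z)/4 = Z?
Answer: 2514495/7 ≈ 3.5921e+5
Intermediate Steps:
h = 5/3 (h = -⅓ + 2 = 5/3 ≈ 1.6667)
F(Z) = -4*Z
Y(u, t) = 7/3 (Y(u, t) = (-4*5/3 - 14) + 23 = (-20/3 - 14) + 23 = -62/3 + 23 = 7/3)
838165/Y(13*21, -487) = 838165/(7/3) = 838165*(3/7) = 2514495/7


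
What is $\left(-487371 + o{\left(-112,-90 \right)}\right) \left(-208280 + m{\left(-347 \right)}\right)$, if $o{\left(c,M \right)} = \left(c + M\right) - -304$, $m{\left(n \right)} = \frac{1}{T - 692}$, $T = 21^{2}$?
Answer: $\frac{25473585704589}{251} \approx 1.0149 \cdot 10^{11}$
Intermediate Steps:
$T = 441$
$m{\left(n \right)} = - \frac{1}{251}$ ($m{\left(n \right)} = \frac{1}{441 - 692} = \frac{1}{-251} = - \frac{1}{251}$)
$o{\left(c,M \right)} = 304 + M + c$ ($o{\left(c,M \right)} = \left(M + c\right) + 304 = 304 + M + c$)
$\left(-487371 + o{\left(-112,-90 \right)}\right) \left(-208280 + m{\left(-347 \right)}\right) = \left(-487371 - -102\right) \left(-208280 - \frac{1}{251}\right) = \left(-487371 + 102\right) \left(- \frac{52278281}{251}\right) = \left(-487269\right) \left(- \frac{52278281}{251}\right) = \frac{25473585704589}{251}$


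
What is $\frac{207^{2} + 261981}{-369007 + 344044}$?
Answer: $- \frac{101610}{8321} \approx -12.211$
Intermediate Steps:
$\frac{207^{2} + 261981}{-369007 + 344044} = \frac{42849 + 261981}{-24963} = 304830 \left(- \frac{1}{24963}\right) = - \frac{101610}{8321}$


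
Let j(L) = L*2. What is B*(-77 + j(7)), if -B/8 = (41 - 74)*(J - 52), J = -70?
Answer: 2029104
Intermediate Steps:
j(L) = 2*L
B = -32208 (B = -8*(41 - 74)*(-70 - 52) = -(-264)*(-122) = -8*4026 = -32208)
B*(-77 + j(7)) = -32208*(-77 + 2*7) = -32208*(-77 + 14) = -32208*(-63) = 2029104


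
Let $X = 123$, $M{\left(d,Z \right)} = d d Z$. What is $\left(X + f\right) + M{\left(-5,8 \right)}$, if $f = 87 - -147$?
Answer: $557$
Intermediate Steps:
$M{\left(d,Z \right)} = Z d^{2}$ ($M{\left(d,Z \right)} = d^{2} Z = Z d^{2}$)
$f = 234$ ($f = 87 + 147 = 234$)
$\left(X + f\right) + M{\left(-5,8 \right)} = \left(123 + 234\right) + 8 \left(-5\right)^{2} = 357 + 8 \cdot 25 = 357 + 200 = 557$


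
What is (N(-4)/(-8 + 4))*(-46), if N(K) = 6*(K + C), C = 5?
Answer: 69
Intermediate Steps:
N(K) = 30 + 6*K (N(K) = 6*(K + 5) = 6*(5 + K) = 30 + 6*K)
(N(-4)/(-8 + 4))*(-46) = ((30 + 6*(-4))/(-8 + 4))*(-46) = ((30 - 24)/(-4))*(-46) = (6*(-1/4))*(-46) = -3/2*(-46) = 69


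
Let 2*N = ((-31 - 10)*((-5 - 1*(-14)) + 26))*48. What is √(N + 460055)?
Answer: √425615 ≈ 652.39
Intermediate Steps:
N = -34440 (N = (((-31 - 10)*((-5 - 1*(-14)) + 26))*48)/2 = (-41*((-5 + 14) + 26)*48)/2 = (-41*(9 + 26)*48)/2 = (-41*35*48)/2 = (-1435*48)/2 = (½)*(-68880) = -34440)
√(N + 460055) = √(-34440 + 460055) = √425615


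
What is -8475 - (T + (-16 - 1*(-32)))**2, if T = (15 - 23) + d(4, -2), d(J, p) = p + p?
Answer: -8491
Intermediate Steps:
d(J, p) = 2*p
T = -12 (T = (15 - 23) + 2*(-2) = -8 - 4 = -12)
-8475 - (T + (-16 - 1*(-32)))**2 = -8475 - (-12 + (-16 - 1*(-32)))**2 = -8475 - (-12 + (-16 + 32))**2 = -8475 - (-12 + 16)**2 = -8475 - 1*4**2 = -8475 - 1*16 = -8475 - 16 = -8491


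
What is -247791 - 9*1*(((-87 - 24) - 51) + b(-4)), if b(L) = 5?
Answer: -246378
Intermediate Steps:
-247791 - 9*1*(((-87 - 24) - 51) + b(-4)) = -247791 - 9*1*(((-87 - 24) - 51) + 5) = -247791 - 9*((-111 - 51) + 5) = -247791 - 9*(-162 + 5) = -247791 - 9*(-157) = -247791 - 1*(-1413) = -247791 + 1413 = -246378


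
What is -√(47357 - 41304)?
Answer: -√6053 ≈ -77.801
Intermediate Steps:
-√(47357 - 41304) = -√6053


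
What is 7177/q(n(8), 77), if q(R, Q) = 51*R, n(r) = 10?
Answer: 7177/510 ≈ 14.073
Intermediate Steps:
7177/q(n(8), 77) = 7177/((51*10)) = 7177/510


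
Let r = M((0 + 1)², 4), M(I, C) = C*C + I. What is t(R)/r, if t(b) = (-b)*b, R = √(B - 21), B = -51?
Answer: 72/17 ≈ 4.2353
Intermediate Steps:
R = 6*I*√2 (R = √(-51 - 21) = √(-72) = 6*I*√2 ≈ 8.4853*I)
t(b) = -b²
M(I, C) = I + C² (M(I, C) = C² + I = I + C²)
r = 17 (r = (0 + 1)² + 4² = 1² + 16 = 1 + 16 = 17)
t(R)/r = -(6*I*√2)²/17 = -1*(-72)*(1/17) = 72*(1/17) = 72/17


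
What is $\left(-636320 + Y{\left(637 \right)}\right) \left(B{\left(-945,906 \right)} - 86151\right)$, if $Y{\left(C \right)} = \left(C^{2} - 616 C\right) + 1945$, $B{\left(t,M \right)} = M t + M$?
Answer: $584616832170$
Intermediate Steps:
$B{\left(t,M \right)} = M + M t$
$Y{\left(C \right)} = 1945 + C^{2} - 616 C$
$\left(-636320 + Y{\left(637 \right)}\right) \left(B{\left(-945,906 \right)} - 86151\right) = \left(-636320 + \left(1945 + 637^{2} - 392392\right)\right) \left(906 \left(1 - 945\right) - 86151\right) = \left(-636320 + \left(1945 + 405769 - 392392\right)\right) \left(906 \left(-944\right) - 86151\right) = \left(-636320 + 15322\right) \left(-855264 - 86151\right) = \left(-620998\right) \left(-941415\right) = 584616832170$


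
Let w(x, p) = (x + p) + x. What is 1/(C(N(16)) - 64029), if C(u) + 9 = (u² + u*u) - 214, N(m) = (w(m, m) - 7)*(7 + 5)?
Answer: 1/419876 ≈ 2.3817e-6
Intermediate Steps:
w(x, p) = p + 2*x (w(x, p) = (p + x) + x = p + 2*x)
N(m) = -84 + 36*m (N(m) = ((m + 2*m) - 7)*(7 + 5) = (3*m - 7)*12 = (-7 + 3*m)*12 = -84 + 36*m)
C(u) = -223 + 2*u² (C(u) = -9 + ((u² + u*u) - 214) = -9 + ((u² + u²) - 214) = -9 + (2*u² - 214) = -9 + (-214 + 2*u²) = -223 + 2*u²)
1/(C(N(16)) - 64029) = 1/((-223 + 2*(-84 + 36*16)²) - 64029) = 1/((-223 + 2*(-84 + 576)²) - 64029) = 1/((-223 + 2*492²) - 64029) = 1/((-223 + 2*242064) - 64029) = 1/((-223 + 484128) - 64029) = 1/(483905 - 64029) = 1/419876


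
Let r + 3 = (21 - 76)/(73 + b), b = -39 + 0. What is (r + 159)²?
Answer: 27552001/1156 ≈ 23834.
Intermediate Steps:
b = -39
r = -157/34 (r = -3 + (21 - 76)/(73 - 39) = -3 - 55/34 = -157/34 ≈ -4.6176)
(r + 159)² = (-157/34 + 159)² = (5249/34)² = 27552001/1156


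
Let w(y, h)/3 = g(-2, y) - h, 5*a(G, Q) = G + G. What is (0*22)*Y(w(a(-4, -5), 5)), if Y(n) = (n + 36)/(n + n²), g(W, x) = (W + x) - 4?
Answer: 0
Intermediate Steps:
g(W, x) = -4 + W + x
a(G, Q) = 2*G/5 (a(G, Q) = (G + G)/5 = (2*G)/5 = 2*G/5)
w(y, h) = -18 - 3*h + 3*y (w(y, h) = 3*((-4 - 2 + y) - h) = 3*((-6 + y) - h) = 3*(-6 + y - h) = -18 - 3*h + 3*y)
Y(n) = (36 + n)/(n + n²)
(0*22)*Y(w(a(-4, -5), 5)) = (0*22)*((36 + (-18 - 3*5 + 3*((⅖)*(-4))))/((-18 - 3*5 + 3*((⅖)*(-4)))*(1 + (-18 - 3*5 + 3*((⅖)*(-4)))))) = 0*((36 + (-18 - 15 + 3*(-8/5)))/((-18 - 15 + 3*(-8/5))*(1 + (-18 - 15 + 3*(-8/5))))) = 0*((36 + (-18 - 15 - 24/5))/((-18 - 15 - 24/5)*(1 + (-18 - 15 - 24/5)))) = 0*((36 - 189/5)/((-189/5)*(1 - 189/5))) = 0*(-5/189*(-9/5)/(-184/5)) = 0*(-5/189*(-5/184)*(-9/5)) = 0*(-5/3864) = 0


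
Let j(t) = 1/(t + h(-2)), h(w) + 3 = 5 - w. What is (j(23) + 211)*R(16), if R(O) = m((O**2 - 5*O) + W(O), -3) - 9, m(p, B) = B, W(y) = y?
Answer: -22792/9 ≈ -2532.4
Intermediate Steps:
h(w) = 2 - w (h(w) = -3 + (5 - w) = 2 - w)
j(t) = 1/(4 + t) (j(t) = 1/(t + (2 - 1*(-2))) = 1/(t + (2 + 2)) = 1/(t + 4) = 1/(4 + t))
R(O) = -12 (R(O) = -3 - 9 = -12)
(j(23) + 211)*R(16) = (1/(4 + 23) + 211)*(-12) = (1/27 + 211)*(-12) = (5698/27)*(-12) = -22792/9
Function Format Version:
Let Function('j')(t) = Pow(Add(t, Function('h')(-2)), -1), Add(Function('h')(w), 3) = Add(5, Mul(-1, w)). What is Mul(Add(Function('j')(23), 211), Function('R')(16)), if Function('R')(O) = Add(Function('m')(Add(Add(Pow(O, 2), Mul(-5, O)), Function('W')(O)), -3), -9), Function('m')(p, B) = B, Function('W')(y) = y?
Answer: Rational(-22792, 9) ≈ -2532.4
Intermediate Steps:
Function('h')(w) = Add(2, Mul(-1, w)) (Function('h')(w) = Add(-3, Add(5, Mul(-1, w))) = Add(2, Mul(-1, w)))
Function('j')(t) = Pow(Add(4, t), -1) (Function('j')(t) = Pow(Add(t, Add(2, Mul(-1, -2))), -1) = Pow(Add(t, Add(2, 2)), -1) = Pow(Add(t, 4), -1) = Pow(Add(4, t), -1))
Function('R')(O) = -12 (Function('R')(O) = Add(-3, -9) = -12)
Mul(Add(Function('j')(23), 211), Function('R')(16)) = Mul(Add(Pow(Add(4, 23), -1), 211), -12) = Mul(Add(Pow(27, -1), 211), -12) = Mul(Add(Rational(1, 27), 211), -12) = Mul(Rational(5698, 27), -12) = Rational(-22792, 9)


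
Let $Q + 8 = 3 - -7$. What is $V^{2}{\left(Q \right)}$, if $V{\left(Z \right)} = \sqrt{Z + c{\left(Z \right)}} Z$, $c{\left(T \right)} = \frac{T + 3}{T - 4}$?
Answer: $-2$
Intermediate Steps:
$c{\left(T \right)} = \frac{3 + T}{-4 + T}$
$Q = 2$ ($Q = -8 + \left(3 - -7\right) = -8 + \left(3 + 7\right) = -8 + 10 = 2$)
$V{\left(Z \right)} = Z \sqrt{Z + \frac{3 + Z}{-4 + Z}}$ ($V{\left(Z \right)} = \sqrt{Z + \frac{3 + Z}{-4 + Z}} Z = Z \sqrt{Z + \frac{3 + Z}{-4 + Z}}$)
$V^{2}{\left(Q \right)} = \left(2 \sqrt{\frac{3 + 2 + 2 \left(-4 + 2\right)}{-4 + 2}}\right)^{2} = \left(2 \sqrt{\frac{3 + 2 + 2 \left(-2\right)}{-2}}\right)^{2} = \left(2 \sqrt{- \frac{3 + 2 - 4}{2}}\right)^{2} = \left(2 \sqrt{\left(- \frac{1}{2}\right) 1}\right)^{2} = \left(2 \sqrt{- \frac{1}{2}}\right)^{2} = \left(2 \frac{i \sqrt{2}}{2}\right)^{2} = \left(i \sqrt{2}\right)^{2} = -2$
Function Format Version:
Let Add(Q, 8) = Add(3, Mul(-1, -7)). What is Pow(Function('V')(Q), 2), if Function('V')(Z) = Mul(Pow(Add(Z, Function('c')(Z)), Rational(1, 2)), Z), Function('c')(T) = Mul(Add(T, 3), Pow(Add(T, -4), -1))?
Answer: -2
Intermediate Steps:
Function('c')(T) = Mul(Pow(Add(-4, T), -1), Add(3, T)) (Function('c')(T) = Mul(Add(3, T), Pow(Add(-4, T), -1)) = Mul(Pow(Add(-4, T), -1), Add(3, T)))
Q = 2 (Q = Add(-8, Add(3, Mul(-1, -7))) = Add(-8, Add(3, 7)) = Add(-8, 10) = 2)
Function('V')(Z) = Mul(Z, Pow(Add(Z, Mul(Pow(Add(-4, Z), -1), Add(3, Z))), Rational(1, 2))) (Function('V')(Z) = Mul(Pow(Add(Z, Mul(Pow(Add(-4, Z), -1), Add(3, Z))), Rational(1, 2)), Z) = Mul(Z, Pow(Add(Z, Mul(Pow(Add(-4, Z), -1), Add(3, Z))), Rational(1, 2))))
Pow(Function('V')(Q), 2) = Pow(Mul(2, Pow(Mul(Pow(Add(-4, 2), -1), Add(3, 2, Mul(2, Add(-4, 2)))), Rational(1, 2))), 2) = Pow(Mul(2, Pow(Mul(Pow(-2, -1), Add(3, 2, Mul(2, -2))), Rational(1, 2))), 2) = Pow(Mul(2, Pow(Mul(Rational(-1, 2), Add(3, 2, -4)), Rational(1, 2))), 2) = Pow(Mul(2, Pow(Mul(Rational(-1, 2), 1), Rational(1, 2))), 2) = Pow(Mul(2, Pow(Rational(-1, 2), Rational(1, 2))), 2) = Pow(Mul(2, Mul(Rational(1, 2), I, Pow(2, Rational(1, 2)))), 2) = Pow(Mul(I, Pow(2, Rational(1, 2))), 2) = -2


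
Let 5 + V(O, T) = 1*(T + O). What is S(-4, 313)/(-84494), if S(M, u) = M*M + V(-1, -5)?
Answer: -5/84494 ≈ -5.9176e-5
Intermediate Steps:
V(O, T) = -5 + O + T (V(O, T) = -5 + 1*(T + O) = -5 + 1*(O + T) = -5 + (O + T) = -5 + O + T)
S(M, u) = -11 + M² (S(M, u) = M*M + (-5 - 1 - 5) = M² - 11 = -11 + M²)
S(-4, 313)/(-84494) = (-11 + (-4)²)/(-84494) = (-11 + 16)*(-1/84494) = 5*(-1/84494) = -5/84494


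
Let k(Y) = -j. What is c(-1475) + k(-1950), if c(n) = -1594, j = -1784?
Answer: 190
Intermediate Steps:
k(Y) = 1784 (k(Y) = -1*(-1784) = 1784)
c(-1475) + k(-1950) = -1594 + 1784 = 190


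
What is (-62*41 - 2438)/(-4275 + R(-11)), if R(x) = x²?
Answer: 2490/2077 ≈ 1.1988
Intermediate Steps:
(-62*41 - 2438)/(-4275 + R(-11)) = (-62*41 - 2438)/(-4275 + (-11)²) = (-2542 - 2438)/(-4275 + 121) = -4980/(-4154) = -4980*(-1/4154) = 2490/2077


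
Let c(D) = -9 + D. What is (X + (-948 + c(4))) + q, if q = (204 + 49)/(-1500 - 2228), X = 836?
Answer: -436429/3728 ≈ -117.07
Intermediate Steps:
q = -253/3728 (q = 253/(-3728) = 253*(-1/3728) = -253/3728 ≈ -0.067865)
(X + (-948 + c(4))) + q = (836 + (-948 + (-9 + 4))) - 253/3728 = (836 + (-948 - 5)) - 253/3728 = (836 - 953) - 253/3728 = -117 - 253/3728 = -436429/3728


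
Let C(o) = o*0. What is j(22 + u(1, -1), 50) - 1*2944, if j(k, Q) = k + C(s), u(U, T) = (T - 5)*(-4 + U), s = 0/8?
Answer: -2904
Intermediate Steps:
s = 0 (s = 0*(1/8) = 0)
u(U, T) = (-5 + T)*(-4 + U)
C(o) = 0
j(k, Q) = k (j(k, Q) = k + 0 = k)
j(22 + u(1, -1), 50) - 1*2944 = (22 + (20 - 5*1 - 4*(-1) - 1*1)) - 1*2944 = (22 + (20 - 5 + 4 - 1)) - 2944 = (22 + 18) - 2944 = 40 - 2944 = -2904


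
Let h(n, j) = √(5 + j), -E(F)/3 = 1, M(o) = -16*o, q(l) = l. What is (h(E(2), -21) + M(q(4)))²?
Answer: 4080 - 512*I ≈ 4080.0 - 512.0*I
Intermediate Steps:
E(F) = -3 (E(F) = -3*1 = -3)
(h(E(2), -21) + M(q(4)))² = (√(5 - 21) - 16*4)² = (√(-16) - 64)² = (4*I - 64)² = (-64 + 4*I)²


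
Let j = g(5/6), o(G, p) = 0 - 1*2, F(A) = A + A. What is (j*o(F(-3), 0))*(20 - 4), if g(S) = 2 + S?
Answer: -272/3 ≈ -90.667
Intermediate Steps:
F(A) = 2*A
o(G, p) = -2 (o(G, p) = 0 - 2 = -2)
j = 17/6 (j = 2 + 5/6 = 17/6 ≈ 2.8333)
(j*o(F(-3), 0))*(20 - 4) = ((17/6)*(-2))*(20 - 4) = -17/3*16 = -272/3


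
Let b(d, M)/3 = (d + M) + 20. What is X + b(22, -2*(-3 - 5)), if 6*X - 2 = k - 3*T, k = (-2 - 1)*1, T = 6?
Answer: 1025/6 ≈ 170.83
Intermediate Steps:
k = -3 (k = -3*1 = -3)
b(d, M) = 60 + 3*M + 3*d (b(d, M) = 3*((d + M) + 20) = 3*((M + d) + 20) = 3*(20 + M + d) = 60 + 3*M + 3*d)
X = -19/6 (X = ⅓ + (-3 - 3*6)/6 = ⅓ + (-3 - 18)/6 = ⅓ + (⅙)*(-21) = ⅓ - 7/2 = -19/6 ≈ -3.1667)
X + b(22, -2*(-3 - 5)) = -19/6 + (60 + 3*(-2*(-3 - 5)) + 3*22) = -19/6 + (60 + 3*(-2*(-8)) + 66) = -19/6 + (60 + 3*16 + 66) = -19/6 + (60 + 48 + 66) = -19/6 + 174 = 1025/6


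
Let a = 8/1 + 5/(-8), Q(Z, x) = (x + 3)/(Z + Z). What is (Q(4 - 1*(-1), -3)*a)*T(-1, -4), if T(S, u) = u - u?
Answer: 0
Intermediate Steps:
Q(Z, x) = (3 + x)/(2*Z) (Q(Z, x) = (3 + x)/((2*Z)) = (3 + x)*(1/(2*Z)) = (3 + x)/(2*Z))
a = 59/8 (a = 8*1 + 5*(-1/8) = 8 - 5/8 = 59/8 ≈ 7.3750)
T(S, u) = 0
(Q(4 - 1*(-1), -3)*a)*T(-1, -4) = (((3 - 3)/(2*(4 - 1*(-1))))*(59/8))*0 = (((1/2)*0/(4 + 1))*(59/8))*0 = (((1/2)*0/5)*(59/8))*0 = (((1/2)*(1/5)*0)*(59/8))*0 = (0*(59/8))*0 = 0*0 = 0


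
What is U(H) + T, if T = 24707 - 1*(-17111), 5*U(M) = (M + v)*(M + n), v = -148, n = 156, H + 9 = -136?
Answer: 205867/5 ≈ 41173.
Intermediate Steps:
H = -145 (H = -9 - 136 = -145)
U(M) = (-148 + M)*(156 + M)/5 (U(M) = ((M - 148)*(M + 156))/5 = ((-148 + M)*(156 + M))/5 = (-148 + M)*(156 + M)/5)
T = 41818 (T = 24707 + 17111 = 41818)
U(H) + T = (-23088/5 + (⅕)*(-145)² + (8/5)*(-145)) + 41818 = (-23088/5 + (⅕)*21025 - 232) + 41818 = (-23088/5 + 4205 - 232) + 41818 = -3223/5 + 41818 = 205867/5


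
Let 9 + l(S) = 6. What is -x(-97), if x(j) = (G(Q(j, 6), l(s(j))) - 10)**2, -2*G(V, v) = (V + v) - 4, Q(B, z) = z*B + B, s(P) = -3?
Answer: -110889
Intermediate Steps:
Q(B, z) = B + B*z (Q(B, z) = B*z + B = B + B*z)
l(S) = -3 (l(S) = -9 + 6 = -3)
G(V, v) = 2 - V/2 - v/2 (G(V, v) = -((V + v) - 4)/2 = -(-4 + V + v)/2 = 2 - V/2 - v/2)
x(j) = (-13/2 - 7*j/2)**2 (x(j) = ((2 - j*(1 + 6)/2 - 1/2*(-3)) - 10)**2 = ((2 - j*7/2 + 3/2) - 10)**2 = ((2 - 7*j/2 + 3/2) - 10)**2 = ((7/2 - 7*j/2) - 10)**2 = (-13/2 - 7*j/2)**2)
-x(-97) = -(13 + 7*(-97))**2/4 = -(13 - 679)**2/4 = -(-666)**2/4 = -443556/4 = -1*110889 = -110889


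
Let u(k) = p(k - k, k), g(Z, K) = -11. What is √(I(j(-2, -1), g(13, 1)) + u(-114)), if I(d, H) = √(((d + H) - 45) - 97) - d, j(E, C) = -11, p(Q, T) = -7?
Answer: √(4 + 2*I*√41) ≈ 2.951 + 2.1698*I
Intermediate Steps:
I(d, H) = √(-142 + H + d) - d (I(d, H) = √(((H + d) - 45) - 97) - d = √((-45 + H + d) - 97) - d = √(-142 + H + d) - d)
u(k) = -7
√(I(j(-2, -1), g(13, 1)) + u(-114)) = √((√(-142 - 11 - 11) - 1*(-11)) - 7) = √((√(-164) + 11) - 7) = √((2*I*√41 + 11) - 7) = √((11 + 2*I*√41) - 7) = √(4 + 2*I*√41)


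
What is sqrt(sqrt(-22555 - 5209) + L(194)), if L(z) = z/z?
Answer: sqrt(1 + 2*I*sqrt(6941)) ≈ 9.155 + 9.1002*I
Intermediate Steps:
L(z) = 1
sqrt(sqrt(-22555 - 5209) + L(194)) = sqrt(sqrt(-22555 - 5209) + 1) = sqrt(sqrt(-27764) + 1) = sqrt(2*I*sqrt(6941) + 1) = sqrt(1 + 2*I*sqrt(6941))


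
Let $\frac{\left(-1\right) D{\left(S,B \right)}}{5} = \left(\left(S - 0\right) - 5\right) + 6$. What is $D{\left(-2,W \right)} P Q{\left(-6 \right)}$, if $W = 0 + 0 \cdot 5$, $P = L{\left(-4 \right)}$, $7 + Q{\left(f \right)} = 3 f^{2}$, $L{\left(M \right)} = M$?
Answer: $-2020$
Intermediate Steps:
$Q{\left(f \right)} = -7 + 3 f^{2}$
$P = -4$
$W = 0$ ($W = 0 + 0 = 0$)
$D{\left(S,B \right)} = -5 - 5 S$ ($D{\left(S,B \right)} = - 5 \left(\left(\left(S - 0\right) - 5\right) + 6\right) = - 5 \left(\left(\left(S + 0\right) - 5\right) + 6\right) = - 5 \left(\left(S - 5\right) + 6\right) = - 5 \left(\left(-5 + S\right) + 6\right) = - 5 \left(1 + S\right) = -5 - 5 S$)
$D{\left(-2,W \right)} P Q{\left(-6 \right)} = \left(-5 - -10\right) \left(-4\right) \left(-7 + 3 \left(-6\right)^{2}\right) = \left(-5 + 10\right) \left(-4\right) \left(-7 + 3 \cdot 36\right) = 5 \left(-4\right) \left(-7 + 108\right) = \left(-20\right) 101 = -2020$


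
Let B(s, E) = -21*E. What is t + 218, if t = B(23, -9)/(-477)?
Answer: 11533/53 ≈ 217.60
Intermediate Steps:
t = -21/53 (t = -21*(-9)/(-477) = 189*(-1/477) = -21/53 ≈ -0.39623)
t + 218 = -21/53 + 218 = 11533/53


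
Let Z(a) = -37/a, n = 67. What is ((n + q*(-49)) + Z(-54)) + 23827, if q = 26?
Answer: 1221517/54 ≈ 22621.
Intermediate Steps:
((n + q*(-49)) + Z(-54)) + 23827 = ((67 + 26*(-49)) - 37/(-54)) + 23827 = ((67 - 1274) - 37*(-1/54)) + 23827 = (-1207 + 37/54) + 23827 = -65141/54 + 23827 = 1221517/54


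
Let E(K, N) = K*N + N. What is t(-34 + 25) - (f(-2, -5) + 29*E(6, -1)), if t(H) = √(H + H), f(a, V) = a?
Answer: 205 + 3*I*√2 ≈ 205.0 + 4.2426*I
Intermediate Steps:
E(K, N) = N + K*N
t(H) = √2*√H (t(H) = √(2*H) = √2*√H)
t(-34 + 25) - (f(-2, -5) + 29*E(6, -1)) = √2*√(-34 + 25) - (-2 + 29*(-(1 + 6))) = √2*√(-9) - (-2 + 29*(-1*7)) = √2*(3*I) - (-2 + 29*(-7)) = 3*I*√2 - (-2 - 203) = 3*I*√2 - 1*(-205) = 3*I*√2 + 205 = 205 + 3*I*√2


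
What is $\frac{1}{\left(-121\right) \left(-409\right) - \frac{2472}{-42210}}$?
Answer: $\frac{7035}{348155527} \approx 2.0206 \cdot 10^{-5}$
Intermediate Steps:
$\frac{1}{\left(-121\right) \left(-409\right) - \frac{2472}{-42210}} = \frac{1}{49489 - - \frac{412}{7035}} = \frac{1}{49489 + \frac{412}{7035}} = \frac{1}{\frac{348155527}{7035}} = \frac{7035}{348155527}$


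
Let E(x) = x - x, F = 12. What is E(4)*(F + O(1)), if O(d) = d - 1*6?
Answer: 0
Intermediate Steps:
O(d) = -6 + d (O(d) = d - 6 = -6 + d)
E(x) = 0
E(4)*(F + O(1)) = 0*(12 + (-6 + 1)) = 0*(12 - 5) = 0*7 = 0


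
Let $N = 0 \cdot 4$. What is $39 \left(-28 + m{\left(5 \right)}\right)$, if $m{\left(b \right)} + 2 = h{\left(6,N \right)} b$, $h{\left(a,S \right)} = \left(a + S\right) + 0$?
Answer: $0$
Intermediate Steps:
$N = 0$
$h{\left(a,S \right)} = S + a$ ($h{\left(a,S \right)} = \left(S + a\right) + 0 = S + a$)
$m{\left(b \right)} = -2 + 6 b$ ($m{\left(b \right)} = -2 + \left(0 + 6\right) b = -2 + 6 b$)
$39 \left(-28 + m{\left(5 \right)}\right) = 39 \left(-28 + \left(-2 + 6 \cdot 5\right)\right) = 39 \left(-28 + \left(-2 + 30\right)\right) = 39 \left(-28 + 28\right) = 39 \cdot 0 = 0$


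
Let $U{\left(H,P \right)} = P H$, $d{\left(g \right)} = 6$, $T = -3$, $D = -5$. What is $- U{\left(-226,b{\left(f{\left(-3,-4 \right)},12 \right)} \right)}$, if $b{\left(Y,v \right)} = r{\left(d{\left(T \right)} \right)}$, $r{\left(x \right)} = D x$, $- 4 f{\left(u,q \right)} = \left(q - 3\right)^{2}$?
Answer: $-6780$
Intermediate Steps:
$f{\left(u,q \right)} = - \frac{\left(-3 + q\right)^{2}}{4}$ ($f{\left(u,q \right)} = - \frac{\left(q - 3\right)^{2}}{4} = - \frac{\left(-3 + q\right)^{2}}{4}$)
$r{\left(x \right)} = - 5 x$
$b{\left(Y,v \right)} = -30$ ($b{\left(Y,v \right)} = \left(-5\right) 6 = -30$)
$U{\left(H,P \right)} = H P$
$- U{\left(-226,b{\left(f{\left(-3,-4 \right)},12 \right)} \right)} = - \left(-226\right) \left(-30\right) = \left(-1\right) 6780 = -6780$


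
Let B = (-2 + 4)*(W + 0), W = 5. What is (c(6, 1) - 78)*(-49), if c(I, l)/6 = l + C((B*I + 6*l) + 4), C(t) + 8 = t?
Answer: -14700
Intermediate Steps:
B = 10 (B = (-2 + 4)*(5 + 0) = 2*5 = 10)
C(t) = -8 + t
c(I, l) = -24 + 42*l + 60*I (c(I, l) = 6*(l + (-8 + ((10*I + 6*l) + 4))) = 6*(l + (-8 + ((6*l + 10*I) + 4))) = 6*(l + (-8 + (4 + 6*l + 10*I))) = 6*(l + (-4 + 6*l + 10*I)) = 6*(-4 + 7*l + 10*I) = -24 + 42*l + 60*I)
(c(6, 1) - 78)*(-49) = ((-24 + 42*1 + 60*6) - 78)*(-49) = ((-24 + 42 + 360) - 78)*(-49) = (378 - 78)*(-49) = 300*(-49) = -14700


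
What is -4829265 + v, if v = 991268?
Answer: -3837997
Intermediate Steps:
-4829265 + v = -4829265 + 991268 = -3837997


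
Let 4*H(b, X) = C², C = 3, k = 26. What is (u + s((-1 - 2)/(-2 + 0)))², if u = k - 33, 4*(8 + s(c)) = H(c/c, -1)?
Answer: 53361/256 ≈ 208.44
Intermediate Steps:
H(b, X) = 9/4 (H(b, X) = (¼)*3² = (¼)*9 = 9/4)
s(c) = -119/16 (s(c) = -8 + (¼)*(9/4) = -8 + 9/16 = -119/16)
u = -7 (u = 26 - 33 = -7)
(u + s((-1 - 2)/(-2 + 0)))² = (-7 - 119/16)² = (-231/16)² = 53361/256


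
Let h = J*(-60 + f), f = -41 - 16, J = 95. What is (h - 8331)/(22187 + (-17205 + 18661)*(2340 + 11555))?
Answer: -19446/20253307 ≈ -0.00096014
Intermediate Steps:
f = -57
h = -11115 (h = 95*(-60 - 57) = 95*(-117) = -11115)
(h - 8331)/(22187 + (-17205 + 18661)*(2340 + 11555)) = (-11115 - 8331)/(22187 + (-17205 + 18661)*(2340 + 11555)) = -19446/(22187 + 1456*13895) = -19446/(22187 + 20231120) = -19446/20253307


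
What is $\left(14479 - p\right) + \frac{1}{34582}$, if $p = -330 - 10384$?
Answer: $\frac{871224327}{34582} \approx 25193.0$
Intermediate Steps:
$p = -10714$
$\left(14479 - p\right) + \frac{1}{34582} = \left(14479 - -10714\right) + \frac{1}{34582} = \left(14479 + 10714\right) + \frac{1}{34582} = 25193 + \frac{1}{34582} = \frac{871224327}{34582}$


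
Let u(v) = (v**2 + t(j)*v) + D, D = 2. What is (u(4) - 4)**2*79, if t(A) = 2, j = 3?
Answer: 38236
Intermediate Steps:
u(v) = 2 + v**2 + 2*v (u(v) = (v**2 + 2*v) + 2 = 2 + v**2 + 2*v)
(u(4) - 4)**2*79 = ((2 + 4**2 + 2*4) - 4)**2*79 = ((2 + 16 + 8) - 4)**2*79 = (26 - 4)**2*79 = 22**2*79 = 484*79 = 38236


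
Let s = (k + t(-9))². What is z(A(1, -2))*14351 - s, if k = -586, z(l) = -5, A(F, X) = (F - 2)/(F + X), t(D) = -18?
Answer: -436571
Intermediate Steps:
A(F, X) = (-2 + F)/(F + X)
s = 364816 (s = (-586 - 18)² = (-604)² = 364816)
z(A(1, -2))*14351 - s = -5*14351 - 1*364816 = -71755 - 364816 = -436571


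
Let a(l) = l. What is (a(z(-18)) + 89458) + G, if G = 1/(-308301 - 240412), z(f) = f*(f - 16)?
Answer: 49422579909/548713 ≈ 90070.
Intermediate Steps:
z(f) = f*(-16 + f)
G = -1/548713 (G = 1/(-548713) = -1/548713 ≈ -1.8224e-6)
(a(z(-18)) + 89458) + G = (-18*(-16 - 18) + 89458) - 1/548713 = (-18*(-34) + 89458) - 1/548713 = (612 + 89458) - 1/548713 = 90070 - 1/548713 = 49422579909/548713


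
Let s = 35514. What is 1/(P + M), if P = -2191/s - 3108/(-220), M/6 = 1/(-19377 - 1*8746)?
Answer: 54931812210/772636010759 ≈ 0.071097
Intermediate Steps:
M = -6/28123 (M = 6/(-19377 - 1*8746) = 6/(-19377 - 8746) = 6/(-28123) = 6*(-1/28123) = -6/28123 ≈ -0.00021335)
P = 27473873/1953270 (P = -2191/35514 - 3108/(-220) = -2191*1/35514 - 3108*(-1/220) = -2191/35514 + 777/55 = 27473873/1953270 ≈ 14.066)
1/(P + M) = 1/(27473873/1953270 - 6/28123) = 1/(772636010759/54931812210) = 54931812210/772636010759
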